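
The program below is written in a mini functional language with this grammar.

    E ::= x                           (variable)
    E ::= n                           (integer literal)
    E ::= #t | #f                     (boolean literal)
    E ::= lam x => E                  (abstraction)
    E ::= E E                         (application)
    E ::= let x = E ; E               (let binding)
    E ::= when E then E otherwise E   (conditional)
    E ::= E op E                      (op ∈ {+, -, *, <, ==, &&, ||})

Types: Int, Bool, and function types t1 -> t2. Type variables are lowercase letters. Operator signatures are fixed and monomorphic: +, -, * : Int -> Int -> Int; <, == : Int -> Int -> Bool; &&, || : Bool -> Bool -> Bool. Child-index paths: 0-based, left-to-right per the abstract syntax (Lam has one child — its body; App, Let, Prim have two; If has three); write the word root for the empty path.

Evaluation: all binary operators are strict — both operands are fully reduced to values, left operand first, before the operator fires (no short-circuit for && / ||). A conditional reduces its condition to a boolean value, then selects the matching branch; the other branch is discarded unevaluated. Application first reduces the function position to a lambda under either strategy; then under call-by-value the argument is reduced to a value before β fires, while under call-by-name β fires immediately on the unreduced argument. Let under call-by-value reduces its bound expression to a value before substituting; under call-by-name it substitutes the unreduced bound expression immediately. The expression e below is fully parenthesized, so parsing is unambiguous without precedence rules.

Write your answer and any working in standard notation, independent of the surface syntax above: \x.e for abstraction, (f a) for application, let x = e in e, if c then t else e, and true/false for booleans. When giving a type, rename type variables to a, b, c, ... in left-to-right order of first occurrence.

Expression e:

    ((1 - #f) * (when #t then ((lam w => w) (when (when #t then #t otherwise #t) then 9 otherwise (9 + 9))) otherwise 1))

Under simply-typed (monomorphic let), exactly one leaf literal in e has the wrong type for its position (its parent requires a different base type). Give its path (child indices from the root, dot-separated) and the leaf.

Answer: 0.1 : false

Derivation:
  unify Int ~ Int
  unify Bool ~ Int
  FAIL: mismatch Bool ~ Int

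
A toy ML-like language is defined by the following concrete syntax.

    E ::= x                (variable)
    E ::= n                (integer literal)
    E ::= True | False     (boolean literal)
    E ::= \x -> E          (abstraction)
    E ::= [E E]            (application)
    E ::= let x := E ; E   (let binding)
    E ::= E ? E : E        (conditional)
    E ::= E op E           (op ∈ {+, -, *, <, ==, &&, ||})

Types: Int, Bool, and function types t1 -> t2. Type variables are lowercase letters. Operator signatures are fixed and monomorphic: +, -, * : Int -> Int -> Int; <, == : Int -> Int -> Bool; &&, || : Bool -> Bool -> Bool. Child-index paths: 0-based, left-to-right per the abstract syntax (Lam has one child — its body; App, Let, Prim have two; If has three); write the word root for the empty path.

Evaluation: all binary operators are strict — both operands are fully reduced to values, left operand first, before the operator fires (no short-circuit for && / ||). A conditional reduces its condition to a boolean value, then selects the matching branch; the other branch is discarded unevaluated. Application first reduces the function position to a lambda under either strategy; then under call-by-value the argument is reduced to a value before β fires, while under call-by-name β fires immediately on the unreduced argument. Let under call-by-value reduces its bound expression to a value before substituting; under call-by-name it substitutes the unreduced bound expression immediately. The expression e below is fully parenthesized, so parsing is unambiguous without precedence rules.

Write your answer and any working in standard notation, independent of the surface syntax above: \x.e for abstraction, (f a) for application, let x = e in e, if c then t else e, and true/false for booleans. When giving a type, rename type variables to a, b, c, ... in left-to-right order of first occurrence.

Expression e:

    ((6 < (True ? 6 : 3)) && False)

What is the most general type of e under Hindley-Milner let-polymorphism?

Trace:
  unify Int ~ Int
  unify Bool ~ Bool
  unify Int ~ Int
  unify Int ~ Int
  unify Bool ~ Bool
  unify Bool ~ Bool

Answer: Bool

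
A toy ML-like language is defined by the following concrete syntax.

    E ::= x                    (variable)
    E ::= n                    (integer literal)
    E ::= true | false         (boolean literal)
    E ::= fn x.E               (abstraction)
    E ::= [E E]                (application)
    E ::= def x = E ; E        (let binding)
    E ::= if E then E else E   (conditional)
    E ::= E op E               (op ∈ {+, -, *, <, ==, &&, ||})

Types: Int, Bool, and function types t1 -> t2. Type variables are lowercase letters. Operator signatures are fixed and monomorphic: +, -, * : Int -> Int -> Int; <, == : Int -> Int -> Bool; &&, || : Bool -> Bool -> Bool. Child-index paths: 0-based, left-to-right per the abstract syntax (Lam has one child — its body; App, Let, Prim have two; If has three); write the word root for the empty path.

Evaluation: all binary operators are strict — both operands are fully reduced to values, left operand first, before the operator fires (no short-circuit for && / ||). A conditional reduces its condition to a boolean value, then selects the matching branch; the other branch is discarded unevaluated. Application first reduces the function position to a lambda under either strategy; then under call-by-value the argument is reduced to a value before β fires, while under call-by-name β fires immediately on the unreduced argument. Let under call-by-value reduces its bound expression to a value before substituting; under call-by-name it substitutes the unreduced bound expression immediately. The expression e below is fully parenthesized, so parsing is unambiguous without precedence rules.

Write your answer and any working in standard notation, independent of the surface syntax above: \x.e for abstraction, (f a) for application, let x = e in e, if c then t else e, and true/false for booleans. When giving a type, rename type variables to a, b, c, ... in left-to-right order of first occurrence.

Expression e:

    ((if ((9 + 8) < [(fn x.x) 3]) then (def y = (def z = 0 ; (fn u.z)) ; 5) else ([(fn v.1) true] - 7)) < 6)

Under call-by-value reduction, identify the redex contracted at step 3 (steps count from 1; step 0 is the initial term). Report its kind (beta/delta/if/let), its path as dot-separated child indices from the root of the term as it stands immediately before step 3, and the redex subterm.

Working:
step 0: ((if ((9 + 8) < ((\x.x) 3)) then (let y = (let z = 0 in (\u.z)) in 5) else (((\v.1) true) - 7)) < 6)
step 1: [delta@0.0.0] ((if (17 < ((\x.x) 3)) then (let y = (let z = 0 in (\u.z)) in 5) else (((\v.1) true) - 7)) < 6)
step 2: [beta@0.0.1] ((if (17 < 3) then (let y = (let z = 0 in (\u.z)) in 5) else (((\v.1) true) - 7)) < 6)
step 3: [delta@0.0] ((if false then (let y = (let z = 0 in (\u.z)) in 5) else (((\v.1) true) - 7)) < 6)

Answer: delta at 0.0 : (17 < 3)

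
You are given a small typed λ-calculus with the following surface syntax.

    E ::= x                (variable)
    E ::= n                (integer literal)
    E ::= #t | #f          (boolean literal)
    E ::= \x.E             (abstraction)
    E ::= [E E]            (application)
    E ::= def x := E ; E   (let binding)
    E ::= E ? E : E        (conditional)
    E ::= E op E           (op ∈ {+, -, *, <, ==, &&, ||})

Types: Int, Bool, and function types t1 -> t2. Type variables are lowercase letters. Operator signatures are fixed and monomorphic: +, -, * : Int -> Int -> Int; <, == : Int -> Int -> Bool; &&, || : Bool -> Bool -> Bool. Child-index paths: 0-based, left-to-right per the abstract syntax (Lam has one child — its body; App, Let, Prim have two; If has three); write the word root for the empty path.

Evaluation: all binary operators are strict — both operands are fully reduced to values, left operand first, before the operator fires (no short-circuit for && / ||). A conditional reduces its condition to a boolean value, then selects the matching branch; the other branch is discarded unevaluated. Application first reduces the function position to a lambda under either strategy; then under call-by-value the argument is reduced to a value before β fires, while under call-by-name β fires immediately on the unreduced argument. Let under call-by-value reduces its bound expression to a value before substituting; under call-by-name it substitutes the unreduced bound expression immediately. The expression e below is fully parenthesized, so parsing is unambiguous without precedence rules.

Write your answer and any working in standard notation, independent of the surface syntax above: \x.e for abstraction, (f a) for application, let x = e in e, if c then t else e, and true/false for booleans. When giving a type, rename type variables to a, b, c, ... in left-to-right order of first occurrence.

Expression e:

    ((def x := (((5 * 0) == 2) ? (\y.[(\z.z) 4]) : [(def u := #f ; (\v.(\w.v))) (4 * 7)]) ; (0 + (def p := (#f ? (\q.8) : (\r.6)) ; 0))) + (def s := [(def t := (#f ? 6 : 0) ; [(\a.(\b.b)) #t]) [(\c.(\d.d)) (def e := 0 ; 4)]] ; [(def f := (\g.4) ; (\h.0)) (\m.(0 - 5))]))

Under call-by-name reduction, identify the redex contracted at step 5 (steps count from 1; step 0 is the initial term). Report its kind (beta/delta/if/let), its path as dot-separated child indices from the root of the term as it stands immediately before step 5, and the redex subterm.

Trace:
step 0: ((let x = (if ((5 * 0) == 2) then (\y.((\z.z) 4)) else ((let u = false in (\v.(\w.v))) (4 * 7))) in (0 + (let p = (if false then (\q.8) else (\r.6)) in 0))) + (let s = ((let t = (if false then 6 else 0) in ((\a.(\b.b)) true)) ((\c.(\d.d)) (let e = 0 in 4))) in ((let f = (\g.4) in (\h.0)) (\m.(0 - 5)))))
step 1: [let@0] ((0 + (let p = (if false then (\q.8) else (\r.6)) in 0)) + (let s = ((let t = (if false then 6 else 0) in ((\a.(\b.b)) true)) ((\c.(\d.d)) (let e = 0 in 4))) in ((let f = (\g.4) in (\h.0)) (\m.(0 - 5)))))
step 2: [let@0.1] ((0 + 0) + (let s = ((let t = (if false then 6 else 0) in ((\a.(\b.b)) true)) ((\c.(\d.d)) (let e = 0 in 4))) in ((let f = (\g.4) in (\h.0)) (\m.(0 - 5)))))
step 3: [delta@0] (0 + (let s = ((let t = (if false then 6 else 0) in ((\a.(\b.b)) true)) ((\c.(\d.d)) (let e = 0 in 4))) in ((let f = (\g.4) in (\h.0)) (\m.(0 - 5)))))
step 4: [let@1] (0 + ((let f = (\g.4) in (\h.0)) (\m.(0 - 5))))
step 5: [let@1.0] (0 + ((\h.0) (\m.(0 - 5))))

Answer: let at 1.0 : (let f = (\g.4) in (\h.0))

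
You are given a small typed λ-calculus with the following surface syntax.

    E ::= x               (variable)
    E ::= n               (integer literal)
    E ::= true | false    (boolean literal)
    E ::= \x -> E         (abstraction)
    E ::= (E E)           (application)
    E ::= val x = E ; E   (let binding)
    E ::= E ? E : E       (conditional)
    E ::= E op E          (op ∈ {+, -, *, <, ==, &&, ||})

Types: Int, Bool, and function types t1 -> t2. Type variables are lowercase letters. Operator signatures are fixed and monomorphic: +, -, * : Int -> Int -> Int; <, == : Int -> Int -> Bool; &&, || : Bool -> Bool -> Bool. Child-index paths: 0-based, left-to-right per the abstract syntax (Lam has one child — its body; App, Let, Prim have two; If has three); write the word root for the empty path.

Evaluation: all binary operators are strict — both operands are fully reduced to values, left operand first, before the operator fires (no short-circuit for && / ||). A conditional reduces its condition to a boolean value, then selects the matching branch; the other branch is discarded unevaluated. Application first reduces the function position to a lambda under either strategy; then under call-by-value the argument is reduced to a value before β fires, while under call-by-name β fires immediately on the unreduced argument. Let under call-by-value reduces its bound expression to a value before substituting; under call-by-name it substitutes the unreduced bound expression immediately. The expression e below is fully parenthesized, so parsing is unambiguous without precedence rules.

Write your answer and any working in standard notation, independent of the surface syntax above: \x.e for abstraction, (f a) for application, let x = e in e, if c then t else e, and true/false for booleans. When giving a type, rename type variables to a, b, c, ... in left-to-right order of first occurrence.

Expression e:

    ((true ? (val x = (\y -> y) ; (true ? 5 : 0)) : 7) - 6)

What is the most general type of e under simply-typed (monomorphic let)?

Derivation:
  unify Bool ~ Bool
y : a
\y._ : a -> a
let x : a -> a
  unify Bool ~ Bool
  unify Int ~ Int
  unify Int ~ Int
  unify Int ~ Int
  unify Int ~ Int

Answer: Int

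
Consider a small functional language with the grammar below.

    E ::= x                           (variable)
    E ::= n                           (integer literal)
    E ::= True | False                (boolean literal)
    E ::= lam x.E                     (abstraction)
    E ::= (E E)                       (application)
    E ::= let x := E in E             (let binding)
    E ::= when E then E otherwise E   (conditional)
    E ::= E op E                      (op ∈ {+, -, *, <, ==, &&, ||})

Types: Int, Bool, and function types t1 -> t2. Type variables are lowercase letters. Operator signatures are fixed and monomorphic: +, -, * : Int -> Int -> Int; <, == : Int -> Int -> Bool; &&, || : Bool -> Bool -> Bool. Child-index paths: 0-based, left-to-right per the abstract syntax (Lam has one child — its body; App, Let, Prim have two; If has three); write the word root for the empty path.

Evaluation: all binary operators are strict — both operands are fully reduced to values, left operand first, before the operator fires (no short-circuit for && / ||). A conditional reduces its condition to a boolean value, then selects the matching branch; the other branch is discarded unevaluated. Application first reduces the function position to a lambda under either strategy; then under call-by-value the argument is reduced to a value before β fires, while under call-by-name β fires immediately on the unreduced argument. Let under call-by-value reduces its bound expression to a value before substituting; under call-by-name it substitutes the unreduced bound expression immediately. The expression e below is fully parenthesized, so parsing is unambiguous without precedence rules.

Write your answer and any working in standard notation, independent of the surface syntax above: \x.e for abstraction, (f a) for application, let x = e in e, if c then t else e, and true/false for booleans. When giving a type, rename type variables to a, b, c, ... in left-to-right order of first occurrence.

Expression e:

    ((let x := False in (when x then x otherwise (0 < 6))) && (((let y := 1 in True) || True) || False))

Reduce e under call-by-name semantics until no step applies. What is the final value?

Trace:
step 0: ((let x = false in (if x then x else (0 < 6))) && (((let y = 1 in true) || true) || false))
step 1: [let@0] ((if false then false else (0 < 6)) && (((let y = 1 in true) || true) || false))
step 2: [if@0] ((0 < 6) && (((let y = 1 in true) || true) || false))
step 3: [delta@0] (true && (((let y = 1 in true) || true) || false))
step 4: [let@1.0.0] (true && ((true || true) || false))
step 5: [delta@1.0] (true && (true || false))
step 6: [delta@1] (true && true)
step 7: [delta@root] true

Answer: true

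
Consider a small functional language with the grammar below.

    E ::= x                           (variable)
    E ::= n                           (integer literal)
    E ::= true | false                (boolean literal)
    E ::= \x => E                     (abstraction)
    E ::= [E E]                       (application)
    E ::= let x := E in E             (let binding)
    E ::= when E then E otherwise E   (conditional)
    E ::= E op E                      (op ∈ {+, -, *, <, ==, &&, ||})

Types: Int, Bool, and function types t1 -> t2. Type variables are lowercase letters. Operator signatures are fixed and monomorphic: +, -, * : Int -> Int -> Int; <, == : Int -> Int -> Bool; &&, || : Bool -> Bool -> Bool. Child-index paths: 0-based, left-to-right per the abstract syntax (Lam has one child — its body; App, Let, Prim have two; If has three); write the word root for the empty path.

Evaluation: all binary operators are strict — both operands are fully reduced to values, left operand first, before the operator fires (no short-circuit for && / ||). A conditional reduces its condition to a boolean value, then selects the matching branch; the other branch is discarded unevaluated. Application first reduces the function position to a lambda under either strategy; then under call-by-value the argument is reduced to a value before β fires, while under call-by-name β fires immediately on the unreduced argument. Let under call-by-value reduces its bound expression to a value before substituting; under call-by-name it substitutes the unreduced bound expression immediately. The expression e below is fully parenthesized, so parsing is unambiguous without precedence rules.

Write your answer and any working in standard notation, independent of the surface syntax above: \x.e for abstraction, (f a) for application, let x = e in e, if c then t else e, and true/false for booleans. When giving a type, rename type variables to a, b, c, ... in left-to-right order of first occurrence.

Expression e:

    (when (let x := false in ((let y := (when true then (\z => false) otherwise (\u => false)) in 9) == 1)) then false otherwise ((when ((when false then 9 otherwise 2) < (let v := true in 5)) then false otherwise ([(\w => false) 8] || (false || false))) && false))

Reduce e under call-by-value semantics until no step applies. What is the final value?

Derivation:
step 0: (if (let x = false in ((let y = (if true then (\z.false) else (\u.false)) in 9) == 1)) then false else ((if ((if false then 9 else 2) < (let v = true in 5)) then false else (((\w.false) 8) || (false || false))) && false))
step 1: [let@0] (if ((let y = (if true then (\z.false) else (\u.false)) in 9) == 1) then false else ((if ((if false then 9 else 2) < (let v = true in 5)) then false else (((\w.false) 8) || (false || false))) && false))
step 2: [if@0.0.0] (if ((let y = (\z.false) in 9) == 1) then false else ((if ((if false then 9 else 2) < (let v = true in 5)) then false else (((\w.false) 8) || (false || false))) && false))
step 3: [let@0.0] (if (9 == 1) then false else ((if ((if false then 9 else 2) < (let v = true in 5)) then false else (((\w.false) 8) || (false || false))) && false))
step 4: [delta@0] (if false then false else ((if ((if false then 9 else 2) < (let v = true in 5)) then false else (((\w.false) 8) || (false || false))) && false))
step 5: [if@root] ((if ((if false then 9 else 2) < (let v = true in 5)) then false else (((\w.false) 8) || (false || false))) && false)
step 6: [if@0.0.0] ((if (2 < (let v = true in 5)) then false else (((\w.false) 8) || (false || false))) && false)
step 7: [let@0.0.1] ((if (2 < 5) then false else (((\w.false) 8) || (false || false))) && false)
step 8: [delta@0.0] ((if true then false else (((\w.false) 8) || (false || false))) && false)
step 9: [if@0] (false && false)
step 10: [delta@root] false

Answer: false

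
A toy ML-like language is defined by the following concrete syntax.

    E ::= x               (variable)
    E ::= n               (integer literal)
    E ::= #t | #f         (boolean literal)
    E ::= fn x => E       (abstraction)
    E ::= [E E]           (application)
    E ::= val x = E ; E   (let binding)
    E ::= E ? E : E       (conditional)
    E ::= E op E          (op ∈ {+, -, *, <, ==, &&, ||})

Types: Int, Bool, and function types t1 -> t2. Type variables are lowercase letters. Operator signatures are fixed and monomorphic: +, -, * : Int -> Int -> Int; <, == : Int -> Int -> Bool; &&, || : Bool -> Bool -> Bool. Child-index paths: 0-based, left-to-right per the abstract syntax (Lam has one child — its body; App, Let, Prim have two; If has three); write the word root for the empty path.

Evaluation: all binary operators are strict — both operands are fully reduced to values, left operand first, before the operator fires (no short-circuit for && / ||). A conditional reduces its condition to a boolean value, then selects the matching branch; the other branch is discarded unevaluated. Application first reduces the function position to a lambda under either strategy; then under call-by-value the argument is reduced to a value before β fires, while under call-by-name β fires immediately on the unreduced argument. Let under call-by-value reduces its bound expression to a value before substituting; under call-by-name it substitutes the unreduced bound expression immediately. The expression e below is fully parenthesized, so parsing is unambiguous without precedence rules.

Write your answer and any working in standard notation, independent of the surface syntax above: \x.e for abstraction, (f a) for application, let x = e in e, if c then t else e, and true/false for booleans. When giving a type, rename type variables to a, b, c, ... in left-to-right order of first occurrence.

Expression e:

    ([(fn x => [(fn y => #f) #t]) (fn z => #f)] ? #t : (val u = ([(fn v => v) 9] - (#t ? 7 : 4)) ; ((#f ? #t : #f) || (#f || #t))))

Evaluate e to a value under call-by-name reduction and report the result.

Answer: true

Derivation:
step 0: (if ((\x.((\y.false) true)) (\z.false)) then true else (let u = (((\v.v) 9) - (if true then 7 else 4)) in ((if false then true else false) || (false || true))))
step 1: [beta@0] (if ((\y.false) true) then true else (let u = (((\v.v) 9) - (if true then 7 else 4)) in ((if false then true else false) || (false || true))))
step 2: [beta@0] (if false then true else (let u = (((\v.v) 9) - (if true then 7 else 4)) in ((if false then true else false) || (false || true))))
step 3: [if@root] (let u = (((\v.v) 9) - (if true then 7 else 4)) in ((if false then true else false) || (false || true)))
step 4: [let@root] ((if false then true else false) || (false || true))
step 5: [if@0] (false || (false || true))
step 6: [delta@1] (false || true)
step 7: [delta@root] true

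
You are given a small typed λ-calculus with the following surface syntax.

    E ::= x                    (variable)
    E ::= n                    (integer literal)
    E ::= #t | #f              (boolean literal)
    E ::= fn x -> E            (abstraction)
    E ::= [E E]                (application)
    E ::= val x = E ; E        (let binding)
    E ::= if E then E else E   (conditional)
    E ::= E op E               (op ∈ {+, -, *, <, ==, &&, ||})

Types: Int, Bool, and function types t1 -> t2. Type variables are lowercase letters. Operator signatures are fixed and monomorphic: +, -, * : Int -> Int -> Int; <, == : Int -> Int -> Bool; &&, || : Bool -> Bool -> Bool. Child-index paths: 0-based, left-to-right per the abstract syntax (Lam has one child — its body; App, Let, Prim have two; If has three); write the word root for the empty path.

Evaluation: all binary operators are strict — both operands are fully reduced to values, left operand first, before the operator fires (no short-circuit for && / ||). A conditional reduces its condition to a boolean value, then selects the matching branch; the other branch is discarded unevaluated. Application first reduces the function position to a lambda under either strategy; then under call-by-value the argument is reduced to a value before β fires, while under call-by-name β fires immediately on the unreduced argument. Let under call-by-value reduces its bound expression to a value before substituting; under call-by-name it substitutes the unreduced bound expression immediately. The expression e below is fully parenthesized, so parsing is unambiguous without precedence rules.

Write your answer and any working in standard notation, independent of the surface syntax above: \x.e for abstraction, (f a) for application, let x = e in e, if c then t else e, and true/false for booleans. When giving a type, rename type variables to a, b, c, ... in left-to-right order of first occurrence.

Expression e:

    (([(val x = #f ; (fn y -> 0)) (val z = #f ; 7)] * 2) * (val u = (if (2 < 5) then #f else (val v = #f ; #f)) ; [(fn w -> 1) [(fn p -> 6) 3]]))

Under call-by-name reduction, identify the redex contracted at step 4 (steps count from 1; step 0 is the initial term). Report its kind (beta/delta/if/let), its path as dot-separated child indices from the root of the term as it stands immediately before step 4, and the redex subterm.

Working:
step 0: ((((let x = false in (\y.0)) (let z = false in 7)) * 2) * (let u = (if (2 < 5) then false else (let v = false in false)) in ((\w.1) ((\p.6) 3))))
step 1: [let@0.0.0] ((((\y.0) (let z = false in 7)) * 2) * (let u = (if (2 < 5) then false else (let v = false in false)) in ((\w.1) ((\p.6) 3))))
step 2: [beta@0.0] ((0 * 2) * (let u = (if (2 < 5) then false else (let v = false in false)) in ((\w.1) ((\p.6) 3))))
step 3: [delta@0] (0 * (let u = (if (2 < 5) then false else (let v = false in false)) in ((\w.1) ((\p.6) 3))))
step 4: [let@1] (0 * ((\w.1) ((\p.6) 3)))

Answer: let at 1 : (let u = (if (2 < 5) then false else (let v = false in false)) in ((\w.1) ((\p.6) 3)))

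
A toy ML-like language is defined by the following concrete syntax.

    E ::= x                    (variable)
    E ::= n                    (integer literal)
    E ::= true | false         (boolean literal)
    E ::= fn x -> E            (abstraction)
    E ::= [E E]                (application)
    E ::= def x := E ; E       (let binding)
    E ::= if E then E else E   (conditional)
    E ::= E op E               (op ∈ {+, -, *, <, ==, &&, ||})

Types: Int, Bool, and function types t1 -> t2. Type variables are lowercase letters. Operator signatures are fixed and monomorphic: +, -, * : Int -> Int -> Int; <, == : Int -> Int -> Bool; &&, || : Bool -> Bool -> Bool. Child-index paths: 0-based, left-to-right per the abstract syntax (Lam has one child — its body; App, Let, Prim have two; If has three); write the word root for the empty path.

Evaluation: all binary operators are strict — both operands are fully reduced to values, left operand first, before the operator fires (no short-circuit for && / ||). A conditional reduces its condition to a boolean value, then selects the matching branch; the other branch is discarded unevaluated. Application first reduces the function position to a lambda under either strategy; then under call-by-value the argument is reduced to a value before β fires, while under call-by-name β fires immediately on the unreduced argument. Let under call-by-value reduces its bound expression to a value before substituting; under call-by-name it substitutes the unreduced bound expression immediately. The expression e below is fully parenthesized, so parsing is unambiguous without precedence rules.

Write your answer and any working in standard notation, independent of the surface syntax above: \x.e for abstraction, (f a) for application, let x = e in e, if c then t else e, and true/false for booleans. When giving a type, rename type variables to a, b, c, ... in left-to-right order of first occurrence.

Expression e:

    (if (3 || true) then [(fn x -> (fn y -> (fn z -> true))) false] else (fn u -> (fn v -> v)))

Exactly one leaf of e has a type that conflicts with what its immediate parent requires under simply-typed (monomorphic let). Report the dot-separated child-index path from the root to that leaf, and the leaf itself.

Answer: 0.0 : 3

Working:
  unify Int ~ Bool
  FAIL: mismatch Int ~ Bool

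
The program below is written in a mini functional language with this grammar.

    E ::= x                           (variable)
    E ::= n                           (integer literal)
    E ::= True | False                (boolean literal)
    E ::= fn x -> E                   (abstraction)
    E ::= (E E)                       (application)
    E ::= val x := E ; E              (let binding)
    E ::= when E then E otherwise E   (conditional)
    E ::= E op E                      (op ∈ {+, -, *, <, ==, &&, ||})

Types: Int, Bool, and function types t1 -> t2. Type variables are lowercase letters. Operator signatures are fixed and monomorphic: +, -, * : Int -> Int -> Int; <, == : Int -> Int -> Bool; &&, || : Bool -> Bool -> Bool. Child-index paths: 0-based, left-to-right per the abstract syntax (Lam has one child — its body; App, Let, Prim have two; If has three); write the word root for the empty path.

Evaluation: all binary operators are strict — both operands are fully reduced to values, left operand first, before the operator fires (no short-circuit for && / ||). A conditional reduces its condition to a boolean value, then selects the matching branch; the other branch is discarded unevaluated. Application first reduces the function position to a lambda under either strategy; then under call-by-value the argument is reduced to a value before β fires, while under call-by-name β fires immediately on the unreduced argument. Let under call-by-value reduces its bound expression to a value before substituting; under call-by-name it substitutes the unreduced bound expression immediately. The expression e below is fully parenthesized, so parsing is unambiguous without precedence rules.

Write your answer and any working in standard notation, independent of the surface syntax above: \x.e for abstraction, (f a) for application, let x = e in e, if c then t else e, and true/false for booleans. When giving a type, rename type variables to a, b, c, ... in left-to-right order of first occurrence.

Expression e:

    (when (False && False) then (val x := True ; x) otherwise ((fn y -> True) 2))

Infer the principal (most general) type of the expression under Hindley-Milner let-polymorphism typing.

Trace:
  unify Bool ~ Bool
  unify Bool ~ Bool
  unify Bool ~ Bool
let x : Bool
x : Bool
\y._ : a -> Bool
  unify a -> Bool ~ Int -> b
  unify a ~ Int
  unify Bool ~ b
_ _ : Bool
  unify Bool ~ Bool

Answer: Bool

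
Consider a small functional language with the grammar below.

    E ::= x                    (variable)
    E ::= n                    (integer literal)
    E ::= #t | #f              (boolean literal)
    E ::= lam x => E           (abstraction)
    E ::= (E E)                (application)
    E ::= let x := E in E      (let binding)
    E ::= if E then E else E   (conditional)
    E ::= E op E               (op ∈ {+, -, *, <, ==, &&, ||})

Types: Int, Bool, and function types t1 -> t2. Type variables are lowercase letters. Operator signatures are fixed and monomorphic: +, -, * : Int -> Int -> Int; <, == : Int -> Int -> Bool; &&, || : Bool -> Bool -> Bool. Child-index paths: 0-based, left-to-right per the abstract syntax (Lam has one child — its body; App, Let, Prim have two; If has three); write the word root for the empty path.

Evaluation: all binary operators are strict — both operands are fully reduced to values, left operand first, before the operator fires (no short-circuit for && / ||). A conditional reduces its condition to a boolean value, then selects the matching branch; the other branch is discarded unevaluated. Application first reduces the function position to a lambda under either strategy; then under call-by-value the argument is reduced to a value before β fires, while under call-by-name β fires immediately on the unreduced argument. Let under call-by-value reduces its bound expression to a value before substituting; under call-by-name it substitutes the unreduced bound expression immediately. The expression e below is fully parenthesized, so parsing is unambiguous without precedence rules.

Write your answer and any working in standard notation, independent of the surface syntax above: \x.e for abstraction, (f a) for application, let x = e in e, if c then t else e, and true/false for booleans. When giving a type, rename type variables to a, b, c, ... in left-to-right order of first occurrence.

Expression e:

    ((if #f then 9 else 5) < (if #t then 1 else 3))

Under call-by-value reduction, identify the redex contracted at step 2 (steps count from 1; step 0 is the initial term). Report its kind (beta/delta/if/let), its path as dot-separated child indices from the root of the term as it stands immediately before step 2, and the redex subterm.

Answer: if at 1 : (if true then 1 else 3)

Derivation:
step 0: ((if false then 9 else 5) < (if true then 1 else 3))
step 1: [if@0] (5 < (if true then 1 else 3))
step 2: [if@1] (5 < 1)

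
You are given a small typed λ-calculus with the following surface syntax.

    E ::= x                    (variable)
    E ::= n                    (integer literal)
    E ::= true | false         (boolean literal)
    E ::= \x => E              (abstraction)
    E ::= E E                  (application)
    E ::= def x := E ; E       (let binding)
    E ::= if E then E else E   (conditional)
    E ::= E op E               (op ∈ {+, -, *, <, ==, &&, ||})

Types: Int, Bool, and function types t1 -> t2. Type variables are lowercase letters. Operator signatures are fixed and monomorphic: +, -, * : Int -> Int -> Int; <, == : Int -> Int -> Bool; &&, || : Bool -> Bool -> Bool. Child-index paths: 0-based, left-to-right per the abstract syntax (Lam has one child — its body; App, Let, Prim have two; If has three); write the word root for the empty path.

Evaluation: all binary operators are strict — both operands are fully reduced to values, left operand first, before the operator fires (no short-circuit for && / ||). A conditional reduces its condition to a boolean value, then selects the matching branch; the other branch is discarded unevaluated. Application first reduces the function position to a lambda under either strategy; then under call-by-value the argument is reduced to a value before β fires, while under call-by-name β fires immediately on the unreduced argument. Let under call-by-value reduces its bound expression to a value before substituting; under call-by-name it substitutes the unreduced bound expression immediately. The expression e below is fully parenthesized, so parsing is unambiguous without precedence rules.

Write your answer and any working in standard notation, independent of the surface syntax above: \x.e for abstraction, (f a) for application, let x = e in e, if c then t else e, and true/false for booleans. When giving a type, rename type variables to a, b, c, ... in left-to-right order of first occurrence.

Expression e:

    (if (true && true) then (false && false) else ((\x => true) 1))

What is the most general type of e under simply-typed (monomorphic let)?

Answer: Bool

Trace:
  unify Bool ~ Bool
  unify Bool ~ Bool
  unify Bool ~ Bool
  unify Bool ~ Bool
  unify Bool ~ Bool
\x._ : a -> Bool
  unify a -> Bool ~ Int -> b
  unify a ~ Int
  unify Bool ~ b
_ _ : Bool
  unify Bool ~ Bool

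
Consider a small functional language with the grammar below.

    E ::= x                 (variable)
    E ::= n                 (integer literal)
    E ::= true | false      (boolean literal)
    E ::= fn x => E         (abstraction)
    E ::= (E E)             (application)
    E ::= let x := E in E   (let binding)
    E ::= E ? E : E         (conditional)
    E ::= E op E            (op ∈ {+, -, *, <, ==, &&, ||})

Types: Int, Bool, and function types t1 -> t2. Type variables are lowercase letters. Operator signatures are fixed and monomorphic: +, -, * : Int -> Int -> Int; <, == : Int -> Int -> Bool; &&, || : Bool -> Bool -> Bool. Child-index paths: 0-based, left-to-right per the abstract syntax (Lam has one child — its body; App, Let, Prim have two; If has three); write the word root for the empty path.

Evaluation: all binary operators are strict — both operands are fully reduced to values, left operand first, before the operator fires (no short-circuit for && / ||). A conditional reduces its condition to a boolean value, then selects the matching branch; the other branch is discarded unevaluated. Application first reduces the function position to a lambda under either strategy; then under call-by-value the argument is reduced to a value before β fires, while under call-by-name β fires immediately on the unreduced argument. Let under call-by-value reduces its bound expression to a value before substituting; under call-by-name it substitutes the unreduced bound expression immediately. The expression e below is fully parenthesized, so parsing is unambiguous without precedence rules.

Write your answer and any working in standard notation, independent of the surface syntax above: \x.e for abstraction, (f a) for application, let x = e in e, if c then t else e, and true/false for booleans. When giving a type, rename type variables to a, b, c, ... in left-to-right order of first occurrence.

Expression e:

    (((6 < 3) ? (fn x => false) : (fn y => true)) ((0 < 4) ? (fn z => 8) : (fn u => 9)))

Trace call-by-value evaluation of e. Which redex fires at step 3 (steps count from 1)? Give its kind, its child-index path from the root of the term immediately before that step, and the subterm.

Trace:
step 0: ((if (6 < 3) then (\x.false) else (\y.true)) (if (0 < 4) then (\z.8) else (\u.9)))
step 1: [delta@0.0] ((if false then (\x.false) else (\y.true)) (if (0 < 4) then (\z.8) else (\u.9)))
step 2: [if@0] ((\y.true) (if (0 < 4) then (\z.8) else (\u.9)))
step 3: [delta@1.0] ((\y.true) (if true then (\z.8) else (\u.9)))

Answer: delta at 1.0 : (0 < 4)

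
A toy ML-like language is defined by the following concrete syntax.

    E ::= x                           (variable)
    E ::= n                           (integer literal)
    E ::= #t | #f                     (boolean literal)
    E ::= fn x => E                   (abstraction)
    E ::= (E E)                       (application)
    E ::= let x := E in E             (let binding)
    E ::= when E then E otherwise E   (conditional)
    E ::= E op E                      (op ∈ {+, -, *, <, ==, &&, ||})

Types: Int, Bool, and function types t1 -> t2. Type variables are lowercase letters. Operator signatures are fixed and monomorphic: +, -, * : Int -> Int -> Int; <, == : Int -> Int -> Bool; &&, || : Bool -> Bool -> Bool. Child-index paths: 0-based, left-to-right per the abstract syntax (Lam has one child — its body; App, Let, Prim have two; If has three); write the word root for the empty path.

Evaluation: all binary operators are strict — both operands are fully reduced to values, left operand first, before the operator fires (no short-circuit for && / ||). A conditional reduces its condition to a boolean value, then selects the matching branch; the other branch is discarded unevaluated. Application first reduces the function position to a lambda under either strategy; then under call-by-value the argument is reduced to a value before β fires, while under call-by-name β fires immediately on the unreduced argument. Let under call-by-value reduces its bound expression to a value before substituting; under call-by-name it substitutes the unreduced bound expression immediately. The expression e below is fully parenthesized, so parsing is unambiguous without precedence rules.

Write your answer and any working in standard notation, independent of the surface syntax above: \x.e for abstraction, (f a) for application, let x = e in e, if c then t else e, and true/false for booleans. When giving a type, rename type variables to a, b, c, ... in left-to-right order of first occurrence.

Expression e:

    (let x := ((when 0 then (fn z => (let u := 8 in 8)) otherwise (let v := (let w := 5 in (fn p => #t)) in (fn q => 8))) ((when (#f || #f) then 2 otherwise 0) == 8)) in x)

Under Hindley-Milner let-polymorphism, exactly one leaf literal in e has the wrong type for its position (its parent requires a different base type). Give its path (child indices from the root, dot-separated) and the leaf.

Answer: 0.0.0 : 0

Trace:
  unify Int ~ Bool
  FAIL: mismatch Int ~ Bool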